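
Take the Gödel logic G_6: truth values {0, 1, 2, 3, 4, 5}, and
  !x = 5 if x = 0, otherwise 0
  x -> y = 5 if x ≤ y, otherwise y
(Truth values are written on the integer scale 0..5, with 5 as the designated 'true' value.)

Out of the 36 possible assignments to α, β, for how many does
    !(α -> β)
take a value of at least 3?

value 5: 5 assignments (counts)
value 0: 31 assignments
So 5 of the 36 assignments meet the threshold.

5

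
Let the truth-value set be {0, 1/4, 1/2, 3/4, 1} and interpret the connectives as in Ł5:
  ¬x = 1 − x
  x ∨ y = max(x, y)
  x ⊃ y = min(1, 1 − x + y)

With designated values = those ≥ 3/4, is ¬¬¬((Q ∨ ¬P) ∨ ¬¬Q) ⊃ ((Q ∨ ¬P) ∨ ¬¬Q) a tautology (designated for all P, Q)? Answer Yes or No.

No

Counterexample: take P = 3/4, Q = 0.
¬P = ¬3/4 = 1/4
Q ∨ ¬P = 0 ∨ 1/4 = 1/4
¬Q = ¬0 = 1
¬¬Q = ¬1 = 0
(Q ∨ ¬P) ∨ ¬¬Q = 1/4 ∨ 0 = 1/4
¬((Q ∨ ¬P) ∨ ¬¬Q) = ¬1/4 = 3/4
¬¬((Q ∨ ¬P) ∨ ¬¬Q) = ¬3/4 = 1/4
¬¬¬((Q ∨ ¬P) ∨ ¬¬Q) = ¬1/4 = 3/4
¬P = ¬3/4 = 1/4
Q ∨ ¬P = 0 ∨ 1/4 = 1/4
¬Q = ¬0 = 1
¬¬Q = ¬1 = 0
(Q ∨ ¬P) ∨ ¬¬Q = 1/4 ∨ 0 = 1/4
¬¬¬((Q ∨ ¬P) ∨ ¬¬Q) ⊃ ((Q ∨ ¬P) ∨ ¬¬Q) = 3/4 ⊃ 1/4 = 1/2
This gives 1/2, which is below 3/4.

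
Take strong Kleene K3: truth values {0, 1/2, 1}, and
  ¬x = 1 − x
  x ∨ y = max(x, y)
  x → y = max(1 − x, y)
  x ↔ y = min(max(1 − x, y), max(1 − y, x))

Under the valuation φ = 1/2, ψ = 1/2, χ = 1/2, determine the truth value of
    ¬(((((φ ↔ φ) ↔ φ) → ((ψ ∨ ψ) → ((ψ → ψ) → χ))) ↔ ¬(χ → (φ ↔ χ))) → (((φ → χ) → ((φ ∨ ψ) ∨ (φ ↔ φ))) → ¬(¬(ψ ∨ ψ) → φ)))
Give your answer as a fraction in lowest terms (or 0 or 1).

1/2

φ ↔ φ = 1/2 ↔ 1/2 = 1/2
(φ ↔ φ) ↔ φ = 1/2 ↔ 1/2 = 1/2
ψ ∨ ψ = 1/2 ∨ 1/2 = 1/2
ψ → ψ = 1/2 → 1/2 = 1/2
(ψ → ψ) → χ = 1/2 → 1/2 = 1/2
(ψ ∨ ψ) → ((ψ → ψ) → χ) = 1/2 → 1/2 = 1/2
((φ ↔ φ) ↔ φ) → ((ψ ∨ ψ) → ((ψ → ψ) → χ)) = 1/2 → 1/2 = 1/2
φ ↔ χ = 1/2 ↔ 1/2 = 1/2
χ → (φ ↔ χ) = 1/2 → 1/2 = 1/2
¬(χ → (φ ↔ χ)) = ¬1/2 = 1/2
(((φ ↔ φ) ↔ φ) → ((ψ ∨ ψ) → ((ψ → ψ) → χ))) ↔ ¬(χ → (φ ↔ χ)) = 1/2 ↔ 1/2 = 1/2
φ → χ = 1/2 → 1/2 = 1/2
φ ∨ ψ = 1/2 ∨ 1/2 = 1/2
φ ↔ φ = 1/2 ↔ 1/2 = 1/2
(φ ∨ ψ) ∨ (φ ↔ φ) = 1/2 ∨ 1/2 = 1/2
(φ → χ) → ((φ ∨ ψ) ∨ (φ ↔ φ)) = 1/2 → 1/2 = 1/2
ψ ∨ ψ = 1/2 ∨ 1/2 = 1/2
¬(ψ ∨ ψ) = ¬1/2 = 1/2
¬(ψ ∨ ψ) → φ = 1/2 → 1/2 = 1/2
¬(¬(ψ ∨ ψ) → φ) = ¬1/2 = 1/2
((φ → χ) → ((φ ∨ ψ) ∨ (φ ↔ φ))) → ¬(¬(ψ ∨ ψ) → φ) = 1/2 → 1/2 = 1/2
((((φ ↔ φ) ↔ φ) → ((ψ ∨ ψ) → ((ψ → ψ) → χ))) ↔ ¬(χ → (φ ↔ χ))) → (((φ → χ) → ((φ ∨ ψ) ∨ (φ ↔ φ))) → ¬(¬(ψ ∨ ψ) → φ)) = 1/2 → 1/2 = 1/2
¬(((((φ ↔ φ) ↔ φ) → ((ψ ∨ ψ) → ((ψ → ψ) → χ))) ↔ ¬(χ → (φ ↔ χ))) → (((φ → χ) → ((φ ∨ ψ) ∨ (φ ↔ φ))) → ¬(¬(ψ ∨ ψ) → φ))) = ¬1/2 = 1/2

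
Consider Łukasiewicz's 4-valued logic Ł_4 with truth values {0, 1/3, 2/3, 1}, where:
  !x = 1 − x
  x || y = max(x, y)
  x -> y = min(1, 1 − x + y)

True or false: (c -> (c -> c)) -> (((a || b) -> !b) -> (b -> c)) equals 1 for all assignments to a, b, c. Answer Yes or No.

No

Counterexample: take a = 0, b = 1/3, c = 0.
c -> c = 0 -> 0 = 1
c -> (c -> c) = 0 -> 1 = 1
a || b = 0 || 1/3 = 1/3
!b = !1/3 = 2/3
(a || b) -> !b = 1/3 -> 2/3 = 1
b -> c = 1/3 -> 0 = 2/3
((a || b) -> !b) -> (b -> c) = 1 -> 2/3 = 2/3
(c -> (c -> c)) -> (((a || b) -> !b) -> (b -> c)) = 1 -> 2/3 = 2/3
This gives 2/3 ≠ 1.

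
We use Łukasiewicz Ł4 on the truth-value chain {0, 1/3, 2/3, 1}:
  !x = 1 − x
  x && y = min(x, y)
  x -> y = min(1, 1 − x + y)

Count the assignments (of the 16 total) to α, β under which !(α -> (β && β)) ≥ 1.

α = 0, β = 0 ↦ 0  <
α = 0, β = 1/3 ↦ 0  <
α = 0, β = 2/3 ↦ 0  <
α = 0, β = 1 ↦ 0  <
α = 1/3, β = 0 ↦ 1/3  <
α = 1/3, β = 1/3 ↦ 0  <
α = 1/3, β = 2/3 ↦ 0  <
α = 1/3, β = 1 ↦ 0  <
α = 2/3, β = 0 ↦ 2/3  <
α = 2/3, β = 1/3 ↦ 1/3  <
α = 2/3, β = 2/3 ↦ 0  <
α = 2/3, β = 1 ↦ 0  <
α = 1, β = 0 ↦ 1  ≥
α = 1, β = 1/3 ↦ 2/3  <
α = 1, β = 2/3 ↦ 1/3  <
α = 1, β = 1 ↦ 0  <
So 1 of the 16 assignments meets the threshold.

1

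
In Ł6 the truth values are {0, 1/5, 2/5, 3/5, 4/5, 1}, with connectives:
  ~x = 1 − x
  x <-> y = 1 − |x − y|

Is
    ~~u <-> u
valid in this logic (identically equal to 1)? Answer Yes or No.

u = 0 ↦ 1
u = 1/5 ↦ 1
u = 2/5 ↦ 1
u = 3/5 ↦ 1
u = 4/5 ↦ 1
u = 1 ↦ 1
Every assignment gives a value ≥ 1.

Yes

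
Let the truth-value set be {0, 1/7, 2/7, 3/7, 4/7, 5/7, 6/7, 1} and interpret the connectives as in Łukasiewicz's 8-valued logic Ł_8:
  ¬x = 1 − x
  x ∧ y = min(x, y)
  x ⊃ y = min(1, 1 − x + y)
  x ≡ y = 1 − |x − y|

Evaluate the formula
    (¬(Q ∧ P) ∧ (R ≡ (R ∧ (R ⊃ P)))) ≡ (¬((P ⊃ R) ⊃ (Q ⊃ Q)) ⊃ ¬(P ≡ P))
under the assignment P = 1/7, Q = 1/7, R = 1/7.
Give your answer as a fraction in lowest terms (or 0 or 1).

6/7

Q ∧ P = 1/7 ∧ 1/7 = 1/7
¬(Q ∧ P) = ¬1/7 = 6/7
R ⊃ P = 1/7 ⊃ 1/7 = 1
R ∧ (R ⊃ P) = 1/7 ∧ 1 = 1/7
R ≡ (R ∧ (R ⊃ P)) = 1/7 ≡ 1/7 = 1
¬(Q ∧ P) ∧ (R ≡ (R ∧ (R ⊃ P))) = 6/7 ∧ 1 = 6/7
P ⊃ R = 1/7 ⊃ 1/7 = 1
Q ⊃ Q = 1/7 ⊃ 1/7 = 1
(P ⊃ R) ⊃ (Q ⊃ Q) = 1 ⊃ 1 = 1
¬((P ⊃ R) ⊃ (Q ⊃ Q)) = ¬1 = 0
P ≡ P = 1/7 ≡ 1/7 = 1
¬(P ≡ P) = ¬1 = 0
¬((P ⊃ R) ⊃ (Q ⊃ Q)) ⊃ ¬(P ≡ P) = 0 ⊃ 0 = 1
(¬(Q ∧ P) ∧ (R ≡ (R ∧ (R ⊃ P)))) ≡ (¬((P ⊃ R) ⊃ (Q ⊃ Q)) ⊃ ¬(P ≡ P)) = 6/7 ≡ 1 = 6/7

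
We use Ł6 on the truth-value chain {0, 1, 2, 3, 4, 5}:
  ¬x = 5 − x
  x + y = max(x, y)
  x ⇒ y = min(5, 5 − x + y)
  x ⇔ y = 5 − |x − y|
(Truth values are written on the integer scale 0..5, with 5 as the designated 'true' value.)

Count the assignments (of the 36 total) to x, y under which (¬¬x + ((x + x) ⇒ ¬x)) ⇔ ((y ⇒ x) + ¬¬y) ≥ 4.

33

value 5: 16 assignments (counts)
value 4: 17 assignments (counts)
value 3: 3 assignments
So 33 of the 36 assignments meet the threshold.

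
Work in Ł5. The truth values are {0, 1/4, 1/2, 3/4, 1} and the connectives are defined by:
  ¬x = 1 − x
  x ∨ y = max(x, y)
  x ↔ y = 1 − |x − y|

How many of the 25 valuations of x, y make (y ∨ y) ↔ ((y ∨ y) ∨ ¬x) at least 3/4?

19

value 1: 15 assignments (counts)
value 3/4: 4 assignments (counts)
value 1/2: 3 assignments
value 1/4: 2 assignments
value 0: 1 assignment
So 19 of the 25 assignments meet the threshold.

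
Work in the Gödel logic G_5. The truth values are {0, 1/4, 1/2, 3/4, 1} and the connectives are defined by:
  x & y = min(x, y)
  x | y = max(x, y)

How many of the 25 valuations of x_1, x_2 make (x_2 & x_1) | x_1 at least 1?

5

value 1: 5 assignments (counts)
value 3/4: 5 assignments
value 1/2: 5 assignments
value 1/4: 5 assignments
value 0: 5 assignments
So 5 of the 25 assignments meet the threshold.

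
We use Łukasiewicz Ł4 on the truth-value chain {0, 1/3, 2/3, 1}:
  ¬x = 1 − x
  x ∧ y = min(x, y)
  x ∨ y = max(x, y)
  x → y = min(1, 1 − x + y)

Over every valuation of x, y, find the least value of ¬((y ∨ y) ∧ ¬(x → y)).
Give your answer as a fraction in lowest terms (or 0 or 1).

2/3

Take x = 2/3, y = 1/3:
y ∨ y = 1/3 ∨ 1/3 = 1/3
x → y = 2/3 → 1/3 = 2/3
¬(x → y) = ¬2/3 = 1/3
(y ∨ y) ∧ ¬(x → y) = 1/3 ∧ 1/3 = 1/3
¬((y ∨ y) ∧ ¬(x → y)) = ¬1/3 = 2/3
No assignment yields a value below 2/3, so this is the minimum.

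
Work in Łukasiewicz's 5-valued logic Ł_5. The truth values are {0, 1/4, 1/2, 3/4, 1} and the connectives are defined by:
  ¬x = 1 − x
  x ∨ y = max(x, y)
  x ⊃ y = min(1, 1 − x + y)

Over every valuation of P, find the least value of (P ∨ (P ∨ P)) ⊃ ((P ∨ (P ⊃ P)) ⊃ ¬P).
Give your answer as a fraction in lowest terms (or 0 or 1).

0

Take P = 1:
P ∨ P = 1 ∨ 1 = 1
P ∨ (P ∨ P) = 1 ∨ 1 = 1
P ⊃ P = 1 ⊃ 1 = 1
P ∨ (P ⊃ P) = 1 ∨ 1 = 1
¬P = ¬1 = 0
(P ∨ (P ⊃ P)) ⊃ ¬P = 1 ⊃ 0 = 0
(P ∨ (P ∨ P)) ⊃ ((P ∨ (P ⊃ P)) ⊃ ¬P) = 1 ⊃ 0 = 0
No assignment yields a value below 0, so this is the minimum.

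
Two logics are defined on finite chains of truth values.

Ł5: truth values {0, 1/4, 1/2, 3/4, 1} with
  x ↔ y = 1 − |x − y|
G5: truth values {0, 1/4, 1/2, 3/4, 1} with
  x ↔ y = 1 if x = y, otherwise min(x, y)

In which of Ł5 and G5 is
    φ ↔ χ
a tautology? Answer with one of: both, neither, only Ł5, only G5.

In Ł5: at φ = 0, χ = 1/4 the value is 3/4 — not a tautology.
In G5: at φ = 0, χ = 1/4 the value is 0 — not a tautology.

neither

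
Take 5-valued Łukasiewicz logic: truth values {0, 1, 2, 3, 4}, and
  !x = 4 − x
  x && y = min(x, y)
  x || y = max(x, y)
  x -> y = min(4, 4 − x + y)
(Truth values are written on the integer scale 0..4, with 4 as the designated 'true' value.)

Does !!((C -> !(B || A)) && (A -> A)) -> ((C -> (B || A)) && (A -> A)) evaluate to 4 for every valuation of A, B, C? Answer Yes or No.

Counterexample: take A = 0, B = 0, C = 1.
B || A = 0 || 0 = 0
!(B || A) = !0 = 4
C -> !(B || A) = 1 -> 4 = 4
A -> A = 0 -> 0 = 4
(C -> !(B || A)) && (A -> A) = 4 && 4 = 4
!((C -> !(B || A)) && (A -> A)) = !4 = 0
!!((C -> !(B || A)) && (A -> A)) = !0 = 4
B || A = 0 || 0 = 0
C -> (B || A) = 1 -> 0 = 3
A -> A = 0 -> 0 = 4
(C -> (B || A)) && (A -> A) = 3 && 4 = 3
!!((C -> !(B || A)) && (A -> A)) -> ((C -> (B || A)) && (A -> A)) = 4 -> 3 = 3
This gives 3 ≠ 4.

No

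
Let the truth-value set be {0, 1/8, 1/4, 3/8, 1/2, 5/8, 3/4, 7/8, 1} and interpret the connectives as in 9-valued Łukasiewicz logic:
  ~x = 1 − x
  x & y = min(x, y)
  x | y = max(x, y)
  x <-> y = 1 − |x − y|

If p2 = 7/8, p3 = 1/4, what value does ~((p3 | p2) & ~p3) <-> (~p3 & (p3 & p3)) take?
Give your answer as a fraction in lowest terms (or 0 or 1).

p3 | p2 = 1/4 | 7/8 = 7/8
~p3 = ~1/4 = 3/4
(p3 | p2) & ~p3 = 7/8 & 3/4 = 3/4
~((p3 | p2) & ~p3) = ~3/4 = 1/4
~p3 = ~1/4 = 3/4
p3 & p3 = 1/4 & 1/4 = 1/4
~p3 & (p3 & p3) = 3/4 & 1/4 = 1/4
~((p3 | p2) & ~p3) <-> (~p3 & (p3 & p3)) = 1/4 <-> 1/4 = 1

1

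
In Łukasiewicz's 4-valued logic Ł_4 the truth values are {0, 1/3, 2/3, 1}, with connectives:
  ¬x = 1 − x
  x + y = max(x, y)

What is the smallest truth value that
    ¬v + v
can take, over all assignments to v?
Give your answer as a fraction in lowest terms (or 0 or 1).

2/3

Take v = 1/3:
¬v = ¬1/3 = 2/3
¬v + v = 2/3 + 1/3 = 2/3
No assignment yields a value below 2/3, so this is the minimum.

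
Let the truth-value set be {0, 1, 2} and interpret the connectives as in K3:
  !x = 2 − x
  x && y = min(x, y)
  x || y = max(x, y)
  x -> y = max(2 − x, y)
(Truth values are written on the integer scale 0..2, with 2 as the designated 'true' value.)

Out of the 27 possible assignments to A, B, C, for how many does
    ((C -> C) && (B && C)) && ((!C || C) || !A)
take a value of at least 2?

3

value 2: 3 assignments (counts)
value 1: 9 assignments
value 0: 15 assignments
So 3 of the 27 assignments meet the threshold.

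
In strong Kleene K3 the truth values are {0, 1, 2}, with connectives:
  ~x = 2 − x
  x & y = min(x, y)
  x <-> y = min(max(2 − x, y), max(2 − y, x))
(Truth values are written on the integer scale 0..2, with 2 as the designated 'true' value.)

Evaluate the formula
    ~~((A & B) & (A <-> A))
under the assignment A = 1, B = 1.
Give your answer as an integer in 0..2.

A & B = 1 & 1 = 1
A <-> A = 1 <-> 1 = 1
(A & B) & (A <-> A) = 1 & 1 = 1
~((A & B) & (A <-> A)) = ~1 = 1
~~((A & B) & (A <-> A)) = ~1 = 1

1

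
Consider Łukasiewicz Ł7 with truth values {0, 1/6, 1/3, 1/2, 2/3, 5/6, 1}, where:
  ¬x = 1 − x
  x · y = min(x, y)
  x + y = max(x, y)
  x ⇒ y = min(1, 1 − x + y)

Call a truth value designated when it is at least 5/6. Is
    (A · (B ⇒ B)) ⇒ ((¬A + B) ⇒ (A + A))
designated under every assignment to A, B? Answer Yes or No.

At A = 5/6, B = 5/6, for instance:
B ⇒ B = 5/6 ⇒ 5/6 = 1
A · (B ⇒ B) = 5/6 · 1 = 5/6
¬A = ¬5/6 = 1/6
¬A + B = 1/6 + 5/6 = 5/6
A + A = 5/6 + 5/6 = 5/6
(¬A + B) ⇒ (A + A) = 5/6 ⇒ 5/6 = 1
(A · (B ⇒ B)) ⇒ ((¬A + B) ⇒ (A + A)) = 5/6 ⇒ 1 = 1
and checking the remaining 48 assignments likewise gives ≥ 5/6 in every case.

Yes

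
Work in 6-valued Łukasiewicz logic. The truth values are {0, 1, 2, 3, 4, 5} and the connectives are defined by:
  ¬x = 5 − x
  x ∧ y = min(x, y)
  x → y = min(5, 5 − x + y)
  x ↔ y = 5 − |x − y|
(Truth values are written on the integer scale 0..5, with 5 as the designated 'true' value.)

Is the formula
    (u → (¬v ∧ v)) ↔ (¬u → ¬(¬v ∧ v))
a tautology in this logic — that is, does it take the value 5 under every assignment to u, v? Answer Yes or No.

No

Counterexample: take u = 0, v = 1.
¬v = ¬1 = 4
¬v ∧ v = 4 ∧ 1 = 1
u → (¬v ∧ v) = 0 → 1 = 5
¬u = ¬0 = 5
¬v = ¬1 = 4
¬v ∧ v = 4 ∧ 1 = 1
¬(¬v ∧ v) = ¬1 = 4
¬u → ¬(¬v ∧ v) = 5 → 4 = 4
(u → (¬v ∧ v)) ↔ (¬u → ¬(¬v ∧ v)) = 5 ↔ 4 = 4
This gives 4 ≠ 5.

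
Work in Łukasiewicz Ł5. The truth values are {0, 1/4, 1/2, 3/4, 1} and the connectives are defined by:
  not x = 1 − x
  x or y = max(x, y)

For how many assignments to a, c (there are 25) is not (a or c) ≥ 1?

1

value 1: 1 assignment (counts)
value 3/4: 3 assignments
value 1/2: 5 assignments
value 1/4: 7 assignments
value 0: 9 assignments
So 1 of the 25 assignments meets the threshold.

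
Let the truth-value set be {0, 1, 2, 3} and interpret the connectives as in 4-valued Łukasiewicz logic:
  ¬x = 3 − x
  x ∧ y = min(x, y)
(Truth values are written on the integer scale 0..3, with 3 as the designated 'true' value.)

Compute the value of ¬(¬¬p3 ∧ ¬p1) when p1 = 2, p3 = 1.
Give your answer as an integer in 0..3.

2

¬p3 = ¬1 = 2
¬¬p3 = ¬2 = 1
¬p1 = ¬2 = 1
¬¬p3 ∧ ¬p1 = 1 ∧ 1 = 1
¬(¬¬p3 ∧ ¬p1) = ¬1 = 2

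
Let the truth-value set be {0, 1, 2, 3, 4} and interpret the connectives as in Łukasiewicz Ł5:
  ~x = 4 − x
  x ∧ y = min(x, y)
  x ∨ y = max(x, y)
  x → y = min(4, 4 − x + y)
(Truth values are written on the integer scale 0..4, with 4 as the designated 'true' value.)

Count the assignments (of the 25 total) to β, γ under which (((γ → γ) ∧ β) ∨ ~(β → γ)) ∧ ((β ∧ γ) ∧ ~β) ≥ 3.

0

value 2: 3 assignments
value 1: 9 assignments
value 0: 13 assignments
So 0 of the 25 assignments meet the threshold.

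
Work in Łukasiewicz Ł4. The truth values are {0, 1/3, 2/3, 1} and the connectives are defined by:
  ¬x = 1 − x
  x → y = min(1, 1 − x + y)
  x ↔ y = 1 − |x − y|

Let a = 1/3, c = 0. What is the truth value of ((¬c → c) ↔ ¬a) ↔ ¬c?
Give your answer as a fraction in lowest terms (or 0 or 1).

¬c = ¬0 = 1
¬c → c = 1 → 0 = 0
¬a = ¬1/3 = 2/3
(¬c → c) ↔ ¬a = 0 ↔ 2/3 = 1/3
¬c = ¬0 = 1
((¬c → c) ↔ ¬a) ↔ ¬c = 1/3 ↔ 1 = 1/3

1/3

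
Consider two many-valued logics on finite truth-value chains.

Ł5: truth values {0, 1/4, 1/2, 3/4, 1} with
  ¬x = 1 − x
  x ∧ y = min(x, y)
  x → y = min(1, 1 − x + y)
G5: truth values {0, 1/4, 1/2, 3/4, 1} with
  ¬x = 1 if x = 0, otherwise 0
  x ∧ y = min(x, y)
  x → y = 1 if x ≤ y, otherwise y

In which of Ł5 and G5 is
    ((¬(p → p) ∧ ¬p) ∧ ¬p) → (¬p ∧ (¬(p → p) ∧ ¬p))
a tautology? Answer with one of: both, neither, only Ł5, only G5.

In Ł5: every assignment gives 1 — tautology.
In G5: every assignment gives 1 — tautology.

both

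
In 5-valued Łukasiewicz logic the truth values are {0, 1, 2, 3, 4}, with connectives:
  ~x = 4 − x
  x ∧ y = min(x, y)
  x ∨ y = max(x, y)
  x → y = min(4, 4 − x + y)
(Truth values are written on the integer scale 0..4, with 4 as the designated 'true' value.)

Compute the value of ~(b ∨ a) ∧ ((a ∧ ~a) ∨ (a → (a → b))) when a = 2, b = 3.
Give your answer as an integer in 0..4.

1

b ∨ a = 3 ∨ 2 = 3
~(b ∨ a) = ~3 = 1
~a = ~2 = 2
a ∧ ~a = 2 ∧ 2 = 2
a → b = 2 → 3 = 4
a → (a → b) = 2 → 4 = 4
(a ∧ ~a) ∨ (a → (a → b)) = 2 ∨ 4 = 4
~(b ∨ a) ∧ ((a ∧ ~a) ∨ (a → (a → b))) = 1 ∧ 4 = 1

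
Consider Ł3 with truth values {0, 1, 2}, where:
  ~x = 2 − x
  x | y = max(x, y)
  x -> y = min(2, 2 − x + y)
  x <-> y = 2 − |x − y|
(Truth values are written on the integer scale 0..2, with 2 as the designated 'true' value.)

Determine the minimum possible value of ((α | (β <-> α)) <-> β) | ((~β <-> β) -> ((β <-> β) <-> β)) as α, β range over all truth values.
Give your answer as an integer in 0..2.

1

Take α = 1, β = 1:
β <-> α = 1 <-> 1 = 2
α | (β <-> α) = 1 | 2 = 2
(α | (β <-> α)) <-> β = 2 <-> 1 = 1
~β = ~1 = 1
~β <-> β = 1 <-> 1 = 2
β <-> β = 1 <-> 1 = 2
(β <-> β) <-> β = 2 <-> 1 = 1
(~β <-> β) -> ((β <-> β) <-> β) = 2 -> 1 = 1
((α | (β <-> α)) <-> β) | ((~β <-> β) -> ((β <-> β) <-> β)) = 1 | 1 = 1
No assignment yields a value below 1, so this is the minimum.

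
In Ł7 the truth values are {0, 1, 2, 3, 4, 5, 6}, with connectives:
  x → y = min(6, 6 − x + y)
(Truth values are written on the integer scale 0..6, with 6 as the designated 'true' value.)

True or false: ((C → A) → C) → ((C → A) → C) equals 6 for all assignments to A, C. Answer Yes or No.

At A = 3, C = 4, for instance:
C → A = 4 → 3 = 5
(C → A) → C = 5 → 4 = 5
((C → A) → C) → ((C → A) → C) = 5 → 5 = 6
and checking the remaining 48 assignments likewise gives ≥ 6 in every case.

Yes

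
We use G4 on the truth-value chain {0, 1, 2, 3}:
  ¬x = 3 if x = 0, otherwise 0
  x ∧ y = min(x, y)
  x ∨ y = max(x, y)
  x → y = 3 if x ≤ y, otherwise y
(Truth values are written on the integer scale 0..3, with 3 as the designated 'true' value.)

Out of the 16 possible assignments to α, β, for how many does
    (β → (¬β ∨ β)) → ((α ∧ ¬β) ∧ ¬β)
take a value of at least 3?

α = 0, β = 0 ↦ 0  <
α = 0, β = 1 ↦ 0  <
α = 0, β = 2 ↦ 0  <
α = 0, β = 3 ↦ 0  <
α = 1, β = 0 ↦ 1  <
α = 1, β = 1 ↦ 0  <
α = 1, β = 2 ↦ 0  <
α = 1, β = 3 ↦ 0  <
α = 2, β = 0 ↦ 2  <
α = 2, β = 1 ↦ 0  <
α = 2, β = 2 ↦ 0  <
α = 2, β = 3 ↦ 0  <
α = 3, β = 0 ↦ 3  ≥
α = 3, β = 1 ↦ 0  <
α = 3, β = 2 ↦ 0  <
α = 3, β = 3 ↦ 0  <
So 1 of the 16 assignments meets the threshold.

1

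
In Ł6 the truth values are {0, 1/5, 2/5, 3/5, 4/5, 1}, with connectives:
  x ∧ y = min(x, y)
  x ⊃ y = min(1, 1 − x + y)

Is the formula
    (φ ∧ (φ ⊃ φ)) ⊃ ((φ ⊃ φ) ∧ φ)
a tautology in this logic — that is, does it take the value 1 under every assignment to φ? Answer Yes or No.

φ = 0 ↦ 1
φ = 1/5 ↦ 1
φ = 2/5 ↦ 1
φ = 3/5 ↦ 1
φ = 4/5 ↦ 1
φ = 1 ↦ 1
Every assignment gives a value ≥ 1.

Yes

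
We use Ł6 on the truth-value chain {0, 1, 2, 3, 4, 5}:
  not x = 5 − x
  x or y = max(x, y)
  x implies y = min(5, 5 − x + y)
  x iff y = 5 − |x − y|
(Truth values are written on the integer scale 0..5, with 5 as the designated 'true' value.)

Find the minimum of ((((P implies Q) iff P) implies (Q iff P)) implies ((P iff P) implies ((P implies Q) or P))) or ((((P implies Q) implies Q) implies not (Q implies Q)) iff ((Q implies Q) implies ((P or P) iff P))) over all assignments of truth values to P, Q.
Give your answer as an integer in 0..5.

4

Take P = 1, Q = 0:
P implies Q = 1 implies 0 = 4
(P implies Q) iff P = 4 iff 1 = 2
Q iff P = 0 iff 1 = 4
((P implies Q) iff P) implies (Q iff P) = 2 implies 4 = 5
P iff P = 1 iff 1 = 5
P implies Q = 1 implies 0 = 4
(P implies Q) or P = 4 or 1 = 4
(P iff P) implies ((P implies Q) or P) = 5 implies 4 = 4
(((P implies Q) iff P) implies (Q iff P)) implies ((P iff P) implies ((P implies Q) or P)) = 5 implies 4 = 4
P implies Q = 1 implies 0 = 4
(P implies Q) implies Q = 4 implies 0 = 1
Q implies Q = 0 implies 0 = 5
not (Q implies Q) = not 5 = 0
((P implies Q) implies Q) implies not (Q implies Q) = 1 implies 0 = 4
Q implies Q = 0 implies 0 = 5
P or P = 1 or 1 = 1
(P or P) iff P = 1 iff 1 = 5
(Q implies Q) implies ((P or P) iff P) = 5 implies 5 = 5
(((P implies Q) implies Q) implies not (Q implies Q)) iff ((Q implies Q) implies ((P or P) iff P)) = 4 iff 5 = 4
((((P implies Q) iff P) implies (Q iff P)) implies ((P iff P) implies ((P implies Q) or P))) or ((((P implies Q) implies Q) implies not (Q implies Q)) iff ((Q implies Q) implies ((P or P) iff P))) = 4 or 4 = 4
No assignment yields a value below 4, so this is the minimum.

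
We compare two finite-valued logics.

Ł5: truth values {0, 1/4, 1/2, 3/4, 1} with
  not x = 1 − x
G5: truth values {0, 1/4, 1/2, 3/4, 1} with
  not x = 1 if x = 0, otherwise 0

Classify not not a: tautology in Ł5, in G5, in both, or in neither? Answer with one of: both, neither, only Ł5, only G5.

neither

In Ł5: at a = 0 the value is 0 — not a tautology.
In G5: at a = 0 the value is 0 — not a tautology.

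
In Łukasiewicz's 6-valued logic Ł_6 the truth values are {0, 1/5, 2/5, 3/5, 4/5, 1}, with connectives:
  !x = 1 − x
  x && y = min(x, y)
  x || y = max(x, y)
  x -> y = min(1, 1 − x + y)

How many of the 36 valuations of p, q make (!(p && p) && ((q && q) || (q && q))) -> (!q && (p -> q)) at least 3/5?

value 1: 24 assignments (counts)
value 4/5: 5 assignments (counts)
value 3/5: 2 assignments (counts)
value 2/5: 3 assignments
value 1/5: 1 assignment
value 0: 1 assignment
So 31 of the 36 assignments meet the threshold.

31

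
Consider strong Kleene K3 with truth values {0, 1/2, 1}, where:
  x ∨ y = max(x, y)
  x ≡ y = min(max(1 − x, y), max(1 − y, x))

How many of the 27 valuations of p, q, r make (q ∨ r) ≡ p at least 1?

value 1: 6 assignments (counts)
value 1/2: 15 assignments
value 0: 6 assignments
So 6 of the 27 assignments meet the threshold.

6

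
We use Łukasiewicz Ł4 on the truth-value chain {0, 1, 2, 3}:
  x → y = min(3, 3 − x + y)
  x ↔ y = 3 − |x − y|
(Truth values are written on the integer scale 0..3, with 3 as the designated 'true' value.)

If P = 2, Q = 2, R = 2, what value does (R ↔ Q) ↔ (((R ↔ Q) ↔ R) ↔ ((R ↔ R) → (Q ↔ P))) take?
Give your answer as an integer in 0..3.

2

R ↔ Q = 2 ↔ 2 = 3
R ↔ Q = 2 ↔ 2 = 3
(R ↔ Q) ↔ R = 3 ↔ 2 = 2
R ↔ R = 2 ↔ 2 = 3
Q ↔ P = 2 ↔ 2 = 3
(R ↔ R) → (Q ↔ P) = 3 → 3 = 3
((R ↔ Q) ↔ R) ↔ ((R ↔ R) → (Q ↔ P)) = 2 ↔ 3 = 2
(R ↔ Q) ↔ (((R ↔ Q) ↔ R) ↔ ((R ↔ R) → (Q ↔ P))) = 3 ↔ 2 = 2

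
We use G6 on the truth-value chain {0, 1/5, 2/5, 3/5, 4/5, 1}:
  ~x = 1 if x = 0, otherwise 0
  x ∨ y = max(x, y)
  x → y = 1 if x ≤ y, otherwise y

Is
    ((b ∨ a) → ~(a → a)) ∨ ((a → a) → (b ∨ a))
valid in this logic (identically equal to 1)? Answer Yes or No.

No

Counterexample: take a = 0, b = 1/5.
b ∨ a = 1/5 ∨ 0 = 1/5
a → a = 0 → 0 = 1
~(a → a) = ~1 = 0
(b ∨ a) → ~(a → a) = 1/5 → 0 = 0
a → a = 0 → 0 = 1
b ∨ a = 1/5 ∨ 0 = 1/5
(a → a) → (b ∨ a) = 1 → 1/5 = 1/5
((b ∨ a) → ~(a → a)) ∨ ((a → a) → (b ∨ a)) = 0 ∨ 1/5 = 1/5
This gives 1/5 ≠ 1.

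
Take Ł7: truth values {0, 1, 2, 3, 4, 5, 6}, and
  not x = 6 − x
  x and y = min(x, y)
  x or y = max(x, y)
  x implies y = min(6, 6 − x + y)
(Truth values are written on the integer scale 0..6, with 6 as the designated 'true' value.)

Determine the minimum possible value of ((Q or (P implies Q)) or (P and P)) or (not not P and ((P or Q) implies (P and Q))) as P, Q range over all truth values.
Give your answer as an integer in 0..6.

Take P = 3, Q = 0:
P implies Q = 3 implies 0 = 3
Q or (P implies Q) = 0 or 3 = 3
P and P = 3 and 3 = 3
(Q or (P implies Q)) or (P and P) = 3 or 3 = 3
not P = not 3 = 3
not not P = not 3 = 3
P or Q = 3 or 0 = 3
P and Q = 3 and 0 = 0
(P or Q) implies (P and Q) = 3 implies 0 = 3
not not P and ((P or Q) implies (P and Q)) = 3 and 3 = 3
((Q or (P implies Q)) or (P and P)) or (not not P and ((P or Q) implies (P and Q))) = 3 or 3 = 3
No assignment yields a value below 3, so this is the minimum.

3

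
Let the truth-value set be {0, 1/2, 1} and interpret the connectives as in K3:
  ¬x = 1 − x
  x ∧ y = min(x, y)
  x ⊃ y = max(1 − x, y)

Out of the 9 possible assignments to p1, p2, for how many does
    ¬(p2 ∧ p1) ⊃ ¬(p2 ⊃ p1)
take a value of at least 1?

p1 = 0, p2 = 0 ↦ 0  <
p1 = 0, p2 = 1/2 ↦ 1/2  <
p1 = 0, p2 = 1 ↦ 1  ≥
p1 = 1/2, p2 = 0 ↦ 0  <
p1 = 1/2, p2 = 1/2 ↦ 1/2  <
p1 = 1/2, p2 = 1 ↦ 1/2  <
p1 = 1, p2 = 0 ↦ 0  <
p1 = 1, p2 = 1/2 ↦ 1/2  <
p1 = 1, p2 = 1 ↦ 1  ≥
So 2 of the 9 assignments meet the threshold.

2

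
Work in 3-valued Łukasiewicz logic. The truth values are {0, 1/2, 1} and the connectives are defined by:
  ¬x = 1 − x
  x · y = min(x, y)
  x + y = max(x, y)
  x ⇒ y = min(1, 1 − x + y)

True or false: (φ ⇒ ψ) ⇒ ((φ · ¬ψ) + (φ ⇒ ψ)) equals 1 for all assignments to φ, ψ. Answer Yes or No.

φ = 0, ψ = 0 ↦ 1
φ = 0, ψ = 1/2 ↦ 1
φ = 0, ψ = 1 ↦ 1
φ = 1/2, ψ = 0 ↦ 1
φ = 1/2, ψ = 1/2 ↦ 1
φ = 1/2, ψ = 1 ↦ 1
φ = 1, ψ = 0 ↦ 1
φ = 1, ψ = 1/2 ↦ 1
φ = 1, ψ = 1 ↦ 1
Every assignment gives a value ≥ 1.

Yes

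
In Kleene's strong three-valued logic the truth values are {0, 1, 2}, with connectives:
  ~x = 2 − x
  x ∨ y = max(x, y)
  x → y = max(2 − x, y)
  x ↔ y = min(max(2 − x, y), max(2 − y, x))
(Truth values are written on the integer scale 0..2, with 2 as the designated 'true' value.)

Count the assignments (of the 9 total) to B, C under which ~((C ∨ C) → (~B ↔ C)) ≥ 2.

1

B = 0, C = 0 ↦ 0  <
B = 0, C = 1 ↦ 1  <
B = 0, C = 2 ↦ 0  <
B = 1, C = 0 ↦ 0  <
B = 1, C = 1 ↦ 1  <
B = 1, C = 2 ↦ 1  <
B = 2, C = 0 ↦ 0  <
B = 2, C = 1 ↦ 1  <
B = 2, C = 2 ↦ 2  ≥
So 1 of the 9 assignments meets the threshold.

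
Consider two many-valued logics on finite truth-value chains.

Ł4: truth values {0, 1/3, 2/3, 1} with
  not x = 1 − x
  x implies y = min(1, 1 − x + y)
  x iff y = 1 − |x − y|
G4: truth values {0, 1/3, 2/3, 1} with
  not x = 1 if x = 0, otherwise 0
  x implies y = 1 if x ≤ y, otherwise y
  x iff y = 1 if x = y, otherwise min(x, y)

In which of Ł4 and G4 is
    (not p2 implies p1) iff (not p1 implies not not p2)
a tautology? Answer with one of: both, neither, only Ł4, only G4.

only Ł4

In Ł4: every assignment gives 1 — tautology.
In G4: at p1 = 1/3, p2 = 0 the value is 1/3 — not a tautology.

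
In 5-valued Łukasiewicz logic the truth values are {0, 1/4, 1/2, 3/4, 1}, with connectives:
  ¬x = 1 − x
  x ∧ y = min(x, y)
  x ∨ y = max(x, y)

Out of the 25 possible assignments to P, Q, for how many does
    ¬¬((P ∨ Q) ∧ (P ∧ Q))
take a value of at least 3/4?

4

value 1: 1 assignment (counts)
value 3/4: 3 assignments (counts)
value 1/2: 5 assignments
value 1/4: 7 assignments
value 0: 9 assignments
So 4 of the 25 assignments meet the threshold.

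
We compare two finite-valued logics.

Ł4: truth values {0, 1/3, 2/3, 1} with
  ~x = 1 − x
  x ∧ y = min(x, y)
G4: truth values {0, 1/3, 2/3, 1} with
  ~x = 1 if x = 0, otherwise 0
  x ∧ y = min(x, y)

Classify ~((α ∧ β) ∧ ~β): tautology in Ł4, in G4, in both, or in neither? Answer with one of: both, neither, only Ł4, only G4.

only G4

In Ł4: at α = 1/3, β = 1/3 the value is 2/3 — not a tautology.
In G4: every assignment gives 1 — tautology.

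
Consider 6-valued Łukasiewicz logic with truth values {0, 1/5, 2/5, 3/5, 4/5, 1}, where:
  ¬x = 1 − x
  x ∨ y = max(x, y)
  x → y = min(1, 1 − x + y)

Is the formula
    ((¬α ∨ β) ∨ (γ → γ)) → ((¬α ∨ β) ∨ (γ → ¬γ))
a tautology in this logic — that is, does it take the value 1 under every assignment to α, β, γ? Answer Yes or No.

No

Counterexample: take α = 1/5, β = 0, γ = 3/5.
¬α = ¬1/5 = 4/5
¬α ∨ β = 4/5 ∨ 0 = 4/5
γ → γ = 3/5 → 3/5 = 1
(¬α ∨ β) ∨ (γ → γ) = 4/5 ∨ 1 = 1
¬α = ¬1/5 = 4/5
¬α ∨ β = 4/5 ∨ 0 = 4/5
¬γ = ¬3/5 = 2/5
γ → ¬γ = 3/5 → 2/5 = 4/5
(¬α ∨ β) ∨ (γ → ¬γ) = 4/5 ∨ 4/5 = 4/5
((¬α ∨ β) ∨ (γ → γ)) → ((¬α ∨ β) ∨ (γ → ¬γ)) = 1 → 4/5 = 4/5
This gives 4/5 ≠ 1.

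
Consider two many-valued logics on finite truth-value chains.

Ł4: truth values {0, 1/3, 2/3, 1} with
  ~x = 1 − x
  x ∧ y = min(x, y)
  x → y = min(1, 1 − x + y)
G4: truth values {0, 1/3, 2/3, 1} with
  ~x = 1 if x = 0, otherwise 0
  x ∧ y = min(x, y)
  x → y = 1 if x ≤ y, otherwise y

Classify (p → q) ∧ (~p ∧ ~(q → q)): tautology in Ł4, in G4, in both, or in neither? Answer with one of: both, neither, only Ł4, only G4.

In Ł4: at p = 0, q = 0 the value is 0 — not a tautology.
In G4: at p = 0, q = 0 the value is 0 — not a tautology.

neither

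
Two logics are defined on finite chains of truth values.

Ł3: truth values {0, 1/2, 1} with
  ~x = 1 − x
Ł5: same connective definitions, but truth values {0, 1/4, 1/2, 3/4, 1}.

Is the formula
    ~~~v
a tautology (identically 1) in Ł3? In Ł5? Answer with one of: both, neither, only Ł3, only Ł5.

neither

In Ł3: at v = 1/2 the value is 1/2 — not a tautology.
In Ł5: at v = 1/4 the value is 3/4 — not a tautology.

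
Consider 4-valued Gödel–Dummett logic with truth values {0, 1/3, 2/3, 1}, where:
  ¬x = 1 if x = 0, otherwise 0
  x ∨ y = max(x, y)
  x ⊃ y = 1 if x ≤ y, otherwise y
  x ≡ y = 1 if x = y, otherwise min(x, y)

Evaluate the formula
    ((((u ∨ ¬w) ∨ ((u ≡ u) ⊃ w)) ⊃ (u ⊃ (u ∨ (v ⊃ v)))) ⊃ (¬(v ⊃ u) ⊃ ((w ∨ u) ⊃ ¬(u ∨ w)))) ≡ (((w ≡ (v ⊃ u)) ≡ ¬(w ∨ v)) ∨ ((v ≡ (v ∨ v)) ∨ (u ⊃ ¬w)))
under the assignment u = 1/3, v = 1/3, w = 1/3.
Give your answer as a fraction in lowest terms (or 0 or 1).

1

¬w = ¬1/3 = 0
u ∨ ¬w = 1/3 ∨ 0 = 1/3
u ≡ u = 1/3 ≡ 1/3 = 1
(u ≡ u) ⊃ w = 1 ⊃ 1/3 = 1/3
(u ∨ ¬w) ∨ ((u ≡ u) ⊃ w) = 1/3 ∨ 1/3 = 1/3
v ⊃ v = 1/3 ⊃ 1/3 = 1
u ∨ (v ⊃ v) = 1/3 ∨ 1 = 1
u ⊃ (u ∨ (v ⊃ v)) = 1/3 ⊃ 1 = 1
((u ∨ ¬w) ∨ ((u ≡ u) ⊃ w)) ⊃ (u ⊃ (u ∨ (v ⊃ v))) = 1/3 ⊃ 1 = 1
v ⊃ u = 1/3 ⊃ 1/3 = 1
¬(v ⊃ u) = ¬1 = 0
w ∨ u = 1/3 ∨ 1/3 = 1/3
u ∨ w = 1/3 ∨ 1/3 = 1/3
¬(u ∨ w) = ¬1/3 = 0
(w ∨ u) ⊃ ¬(u ∨ w) = 1/3 ⊃ 0 = 0
¬(v ⊃ u) ⊃ ((w ∨ u) ⊃ ¬(u ∨ w)) = 0 ⊃ 0 = 1
(((u ∨ ¬w) ∨ ((u ≡ u) ⊃ w)) ⊃ (u ⊃ (u ∨ (v ⊃ v)))) ⊃ (¬(v ⊃ u) ⊃ ((w ∨ u) ⊃ ¬(u ∨ w))) = 1 ⊃ 1 = 1
v ⊃ u = 1/3 ⊃ 1/3 = 1
w ≡ (v ⊃ u) = 1/3 ≡ 1 = 1/3
w ∨ v = 1/3 ∨ 1/3 = 1/3
¬(w ∨ v) = ¬1/3 = 0
(w ≡ (v ⊃ u)) ≡ ¬(w ∨ v) = 1/3 ≡ 0 = 0
v ∨ v = 1/3 ∨ 1/3 = 1/3
v ≡ (v ∨ v) = 1/3 ≡ 1/3 = 1
¬w = ¬1/3 = 0
u ⊃ ¬w = 1/3 ⊃ 0 = 0
(v ≡ (v ∨ v)) ∨ (u ⊃ ¬w) = 1 ∨ 0 = 1
((w ≡ (v ⊃ u)) ≡ ¬(w ∨ v)) ∨ ((v ≡ (v ∨ v)) ∨ (u ⊃ ¬w)) = 0 ∨ 1 = 1
((((u ∨ ¬w) ∨ ((u ≡ u) ⊃ w)) ⊃ (u ⊃ (u ∨ (v ⊃ v)))) ⊃ (¬(v ⊃ u) ⊃ ((w ∨ u) ⊃ ¬(u ∨ w)))) ≡ (((w ≡ (v ⊃ u)) ≡ ¬(w ∨ v)) ∨ ((v ≡ (v ∨ v)) ∨ (u ⊃ ¬w))) = 1 ≡ 1 = 1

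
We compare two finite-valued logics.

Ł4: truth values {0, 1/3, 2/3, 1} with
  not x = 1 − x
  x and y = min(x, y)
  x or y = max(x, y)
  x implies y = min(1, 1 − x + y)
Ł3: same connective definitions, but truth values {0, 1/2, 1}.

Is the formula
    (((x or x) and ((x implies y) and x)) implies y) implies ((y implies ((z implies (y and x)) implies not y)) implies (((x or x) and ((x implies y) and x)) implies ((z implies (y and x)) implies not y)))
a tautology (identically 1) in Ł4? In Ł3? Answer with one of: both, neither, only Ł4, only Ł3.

In Ł4: every assignment gives 1 — tautology.
In Ł3: every assignment gives 1 — tautology.

both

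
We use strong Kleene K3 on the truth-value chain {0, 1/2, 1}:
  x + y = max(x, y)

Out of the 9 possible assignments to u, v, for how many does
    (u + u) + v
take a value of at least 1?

5

u = 0, v = 0 ↦ 0  <
u = 0, v = 1/2 ↦ 1/2  <
u = 0, v = 1 ↦ 1  ≥
u = 1/2, v = 0 ↦ 1/2  <
u = 1/2, v = 1/2 ↦ 1/2  <
u = 1/2, v = 1 ↦ 1  ≥
u = 1, v = 0 ↦ 1  ≥
u = 1, v = 1/2 ↦ 1  ≥
u = 1, v = 1 ↦ 1  ≥
So 5 of the 9 assignments meet the threshold.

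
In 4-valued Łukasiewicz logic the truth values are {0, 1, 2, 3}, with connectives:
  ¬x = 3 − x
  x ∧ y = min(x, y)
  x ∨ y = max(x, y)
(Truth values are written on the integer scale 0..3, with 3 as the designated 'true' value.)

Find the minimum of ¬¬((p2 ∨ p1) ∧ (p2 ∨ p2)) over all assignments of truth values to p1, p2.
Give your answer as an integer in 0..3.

0

Take p1 = 0, p2 = 0:
p2 ∨ p1 = 0 ∨ 0 = 0
p2 ∨ p2 = 0 ∨ 0 = 0
(p2 ∨ p1) ∧ (p2 ∨ p2) = 0 ∧ 0 = 0
¬((p2 ∨ p1) ∧ (p2 ∨ p2)) = ¬0 = 3
¬¬((p2 ∨ p1) ∧ (p2 ∨ p2)) = ¬3 = 0
No assignment yields a value below 0, so this is the minimum.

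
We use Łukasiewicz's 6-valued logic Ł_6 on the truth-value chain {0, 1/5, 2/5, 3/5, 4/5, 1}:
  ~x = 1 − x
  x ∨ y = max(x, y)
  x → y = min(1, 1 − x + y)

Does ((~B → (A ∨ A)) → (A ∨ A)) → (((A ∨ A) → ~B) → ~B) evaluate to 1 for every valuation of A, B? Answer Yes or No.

At A = 1, B = 3/5, for instance:
~B = ~3/5 = 2/5
A ∨ A = 1 ∨ 1 = 1
~B → (A ∨ A) = 2/5 → 1 = 1
(~B → (A ∨ A)) → (A ∨ A) = 1 → 1 = 1
(A ∨ A) → ~B = 1 → 2/5 = 2/5
((A ∨ A) → ~B) → ~B = 2/5 → 2/5 = 1
((~B → (A ∨ A)) → (A ∨ A)) → (((A ∨ A) → ~B) → ~B) = 1 → 1 = 1
and checking the remaining 35 assignments likewise gives ≥ 1 in every case.

Yes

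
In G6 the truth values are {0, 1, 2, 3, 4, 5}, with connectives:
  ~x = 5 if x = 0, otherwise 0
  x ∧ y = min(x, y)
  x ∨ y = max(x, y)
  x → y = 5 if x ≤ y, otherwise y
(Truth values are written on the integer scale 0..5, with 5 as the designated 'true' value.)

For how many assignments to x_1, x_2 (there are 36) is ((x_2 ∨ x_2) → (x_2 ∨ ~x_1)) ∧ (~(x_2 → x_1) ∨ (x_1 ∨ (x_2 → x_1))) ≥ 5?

26

value 5: 26 assignments (counts)
value 4: 1 assignment
value 3: 2 assignments
value 2: 3 assignments
value 1: 4 assignments
So 26 of the 36 assignments meet the threshold.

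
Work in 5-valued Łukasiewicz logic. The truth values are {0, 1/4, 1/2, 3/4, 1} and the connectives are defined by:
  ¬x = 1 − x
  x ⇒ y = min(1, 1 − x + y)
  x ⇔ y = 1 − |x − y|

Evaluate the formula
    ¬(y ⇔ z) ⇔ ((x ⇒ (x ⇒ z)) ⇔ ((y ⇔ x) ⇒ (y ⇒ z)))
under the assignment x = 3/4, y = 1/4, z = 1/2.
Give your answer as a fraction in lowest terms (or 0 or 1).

y ⇔ z = 1/4 ⇔ 1/2 = 3/4
¬(y ⇔ z) = ¬3/4 = 1/4
x ⇒ z = 3/4 ⇒ 1/2 = 3/4
x ⇒ (x ⇒ z) = 3/4 ⇒ 3/4 = 1
y ⇔ x = 1/4 ⇔ 3/4 = 1/2
y ⇒ z = 1/4 ⇒ 1/2 = 1
(y ⇔ x) ⇒ (y ⇒ z) = 1/2 ⇒ 1 = 1
(x ⇒ (x ⇒ z)) ⇔ ((y ⇔ x) ⇒ (y ⇒ z)) = 1 ⇔ 1 = 1
¬(y ⇔ z) ⇔ ((x ⇒ (x ⇒ z)) ⇔ ((y ⇔ x) ⇒ (y ⇒ z))) = 1/4 ⇔ 1 = 1/4

1/4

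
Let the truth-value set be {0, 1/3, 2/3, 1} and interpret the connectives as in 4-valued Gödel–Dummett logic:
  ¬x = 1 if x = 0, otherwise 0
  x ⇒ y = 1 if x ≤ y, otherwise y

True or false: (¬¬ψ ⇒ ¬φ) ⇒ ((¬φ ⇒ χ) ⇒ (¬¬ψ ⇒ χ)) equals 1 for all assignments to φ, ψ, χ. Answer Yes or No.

At φ = 1/3, ψ = 0, χ = 1/3, for instance:
¬ψ = ¬0 = 1
¬¬ψ = ¬1 = 0
¬φ = ¬1/3 = 0
¬¬ψ ⇒ ¬φ = 0 ⇒ 0 = 1
¬φ ⇒ χ = 0 ⇒ 1/3 = 1
¬¬ψ ⇒ χ = 0 ⇒ 1/3 = 1
(¬φ ⇒ χ) ⇒ (¬¬ψ ⇒ χ) = 1 ⇒ 1 = 1
(¬¬ψ ⇒ ¬φ) ⇒ ((¬φ ⇒ χ) ⇒ (¬¬ψ ⇒ χ)) = 1 ⇒ 1 = 1
and checking the remaining 63 assignments likewise gives ≥ 1 in every case.

Yes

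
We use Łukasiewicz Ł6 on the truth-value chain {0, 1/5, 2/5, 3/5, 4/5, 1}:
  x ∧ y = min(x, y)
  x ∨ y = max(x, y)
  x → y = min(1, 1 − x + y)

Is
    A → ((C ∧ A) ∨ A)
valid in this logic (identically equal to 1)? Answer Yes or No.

Yes

At A = 1, C = 3/5, for instance:
C ∧ A = 3/5 ∧ 1 = 3/5
(C ∧ A) ∨ A = 3/5 ∨ 1 = 1
A → ((C ∧ A) ∨ A) = 1 → 1 = 1
and checking the remaining 35 assignments likewise gives ≥ 1 in every case.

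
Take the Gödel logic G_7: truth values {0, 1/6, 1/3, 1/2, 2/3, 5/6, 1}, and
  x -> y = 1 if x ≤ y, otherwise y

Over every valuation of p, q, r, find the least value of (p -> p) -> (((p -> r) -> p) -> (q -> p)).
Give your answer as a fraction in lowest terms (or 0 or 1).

Take p = 1/6, q = 1/3, r = 0:
p -> p = 1/6 -> 1/6 = 1
p -> r = 1/6 -> 0 = 0
(p -> r) -> p = 0 -> 1/6 = 1
q -> p = 1/3 -> 1/6 = 1/6
((p -> r) -> p) -> (q -> p) = 1 -> 1/6 = 1/6
(p -> p) -> (((p -> r) -> p) -> (q -> p)) = 1 -> 1/6 = 1/6
No assignment yields a value below 1/6, so this is the minimum.

1/6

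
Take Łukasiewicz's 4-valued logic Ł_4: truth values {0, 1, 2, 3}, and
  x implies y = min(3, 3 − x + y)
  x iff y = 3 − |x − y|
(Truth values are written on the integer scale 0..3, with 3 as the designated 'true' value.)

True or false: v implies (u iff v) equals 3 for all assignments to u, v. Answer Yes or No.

Counterexample: take u = 0, v = 2.
u iff v = 0 iff 2 = 1
v implies (u iff v) = 2 implies 1 = 2
This gives 2 ≠ 3.

No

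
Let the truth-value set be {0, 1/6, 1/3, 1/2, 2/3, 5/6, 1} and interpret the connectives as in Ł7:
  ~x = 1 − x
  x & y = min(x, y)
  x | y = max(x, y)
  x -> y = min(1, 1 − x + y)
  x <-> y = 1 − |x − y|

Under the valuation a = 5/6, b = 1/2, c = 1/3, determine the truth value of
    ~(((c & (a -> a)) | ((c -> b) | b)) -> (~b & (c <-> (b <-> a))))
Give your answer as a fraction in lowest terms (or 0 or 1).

1/2

a -> a = 5/6 -> 5/6 = 1
c & (a -> a) = 1/3 & 1 = 1/3
c -> b = 1/3 -> 1/2 = 1
(c -> b) | b = 1 | 1/2 = 1
(c & (a -> a)) | ((c -> b) | b) = 1/3 | 1 = 1
~b = ~1/2 = 1/2
b <-> a = 1/2 <-> 5/6 = 2/3
c <-> (b <-> a) = 1/3 <-> 2/3 = 2/3
~b & (c <-> (b <-> a)) = 1/2 & 2/3 = 1/2
((c & (a -> a)) | ((c -> b) | b)) -> (~b & (c <-> (b <-> a))) = 1 -> 1/2 = 1/2
~(((c & (a -> a)) | ((c -> b) | b)) -> (~b & (c <-> (b <-> a)))) = ~1/2 = 1/2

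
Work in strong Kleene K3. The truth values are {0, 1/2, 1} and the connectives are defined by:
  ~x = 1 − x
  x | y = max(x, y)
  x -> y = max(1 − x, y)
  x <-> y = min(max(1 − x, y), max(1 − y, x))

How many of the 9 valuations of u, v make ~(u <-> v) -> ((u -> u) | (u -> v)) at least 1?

u = 0, v = 0 ↦ 1  ≥
u = 0, v = 1/2 ↦ 1  ≥
u = 0, v = 1 ↦ 1  ≥
u = 1/2, v = 0 ↦ 1/2  <
u = 1/2, v = 1/2 ↦ 1/2  <
u = 1/2, v = 1 ↦ 1  ≥
u = 1, v = 0 ↦ 1  ≥
u = 1, v = 1/2 ↦ 1  ≥
u = 1, v = 1 ↦ 1  ≥
So 7 of the 9 assignments meet the threshold.

7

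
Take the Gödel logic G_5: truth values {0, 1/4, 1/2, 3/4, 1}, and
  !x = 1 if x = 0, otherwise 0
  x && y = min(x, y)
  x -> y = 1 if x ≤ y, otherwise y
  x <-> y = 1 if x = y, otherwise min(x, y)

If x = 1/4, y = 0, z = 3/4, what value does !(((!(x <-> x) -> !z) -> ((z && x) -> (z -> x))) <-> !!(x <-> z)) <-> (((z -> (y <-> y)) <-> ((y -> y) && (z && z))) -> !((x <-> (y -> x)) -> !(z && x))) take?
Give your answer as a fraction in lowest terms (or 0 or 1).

0

x <-> x = 1/4 <-> 1/4 = 1
!(x <-> x) = !1 = 0
!z = !3/4 = 0
!(x <-> x) -> !z = 0 -> 0 = 1
z && x = 3/4 && 1/4 = 1/4
z -> x = 3/4 -> 1/4 = 1/4
(z && x) -> (z -> x) = 1/4 -> 1/4 = 1
(!(x <-> x) -> !z) -> ((z && x) -> (z -> x)) = 1 -> 1 = 1
x <-> z = 1/4 <-> 3/4 = 1/4
!(x <-> z) = !1/4 = 0
!!(x <-> z) = !0 = 1
((!(x <-> x) -> !z) -> ((z && x) -> (z -> x))) <-> !!(x <-> z) = 1 <-> 1 = 1
!(((!(x <-> x) -> !z) -> ((z && x) -> (z -> x))) <-> !!(x <-> z)) = !1 = 0
y <-> y = 0 <-> 0 = 1
z -> (y <-> y) = 3/4 -> 1 = 1
y -> y = 0 -> 0 = 1
z && z = 3/4 && 3/4 = 3/4
(y -> y) && (z && z) = 1 && 3/4 = 3/4
(z -> (y <-> y)) <-> ((y -> y) && (z && z)) = 1 <-> 3/4 = 3/4
y -> x = 0 -> 1/4 = 1
x <-> (y -> x) = 1/4 <-> 1 = 1/4
z && x = 3/4 && 1/4 = 1/4
!(z && x) = !1/4 = 0
(x <-> (y -> x)) -> !(z && x) = 1/4 -> 0 = 0
!((x <-> (y -> x)) -> !(z && x)) = !0 = 1
((z -> (y <-> y)) <-> ((y -> y) && (z && z))) -> !((x <-> (y -> x)) -> !(z && x)) = 3/4 -> 1 = 1
!(((!(x <-> x) -> !z) -> ((z && x) -> (z -> x))) <-> !!(x <-> z)) <-> (((z -> (y <-> y)) <-> ((y -> y) && (z && z))) -> !((x <-> (y -> x)) -> !(z && x))) = 0 <-> 1 = 0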